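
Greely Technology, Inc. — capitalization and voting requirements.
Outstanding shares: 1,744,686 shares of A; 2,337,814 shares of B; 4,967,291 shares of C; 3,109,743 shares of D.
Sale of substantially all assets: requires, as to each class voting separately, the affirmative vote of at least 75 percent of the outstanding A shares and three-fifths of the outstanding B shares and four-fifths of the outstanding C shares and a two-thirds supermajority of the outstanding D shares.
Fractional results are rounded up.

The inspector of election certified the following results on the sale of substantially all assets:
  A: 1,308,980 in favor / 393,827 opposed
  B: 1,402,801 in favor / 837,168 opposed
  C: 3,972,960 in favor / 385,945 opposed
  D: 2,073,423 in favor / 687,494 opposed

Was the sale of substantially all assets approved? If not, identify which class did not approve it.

A: 3/4 of 1744686 = 1308514.50, rounded up to 1308515; 1,308,515 required, 1,308,980 in favor — approved.
B: 3/5 of 2337814 = 1402688.40, rounded up to 1402689; 1,402,689 required, 1,402,801 in favor — approved.
C: 4/5 of 4967291 = 3973832.80, rounded up to 3973833; 3,973,833 required, 3,972,960 in favor — not approved.
D: 2/3 of 3109743 = 2073162; 2,073,162 required, 2,073,423 in favor — approved.

Not approved — the C shares did not give the required vote.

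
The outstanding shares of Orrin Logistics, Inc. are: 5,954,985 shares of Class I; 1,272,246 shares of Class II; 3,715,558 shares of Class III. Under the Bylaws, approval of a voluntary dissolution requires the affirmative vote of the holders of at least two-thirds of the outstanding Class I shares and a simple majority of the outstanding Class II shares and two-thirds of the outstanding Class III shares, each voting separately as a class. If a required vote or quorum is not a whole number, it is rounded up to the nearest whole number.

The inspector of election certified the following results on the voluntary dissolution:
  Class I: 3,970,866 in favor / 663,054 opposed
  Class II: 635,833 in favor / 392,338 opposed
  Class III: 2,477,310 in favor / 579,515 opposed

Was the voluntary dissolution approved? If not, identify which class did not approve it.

Not approved — the Class II shares did not give the required vote.

Class I: 2/3 of 5954985 = 3969990; 3,969,990 required, 3,970,866 in favor — approved.
Class II: a majority of 1272246 is 636124; 636,124 required, 635,833 in favor — not approved.
Class III: 2/3 of 3715558 = 2477038.67, rounded up to 2477039; 2,477,039 required, 2,477,310 in favor — approved.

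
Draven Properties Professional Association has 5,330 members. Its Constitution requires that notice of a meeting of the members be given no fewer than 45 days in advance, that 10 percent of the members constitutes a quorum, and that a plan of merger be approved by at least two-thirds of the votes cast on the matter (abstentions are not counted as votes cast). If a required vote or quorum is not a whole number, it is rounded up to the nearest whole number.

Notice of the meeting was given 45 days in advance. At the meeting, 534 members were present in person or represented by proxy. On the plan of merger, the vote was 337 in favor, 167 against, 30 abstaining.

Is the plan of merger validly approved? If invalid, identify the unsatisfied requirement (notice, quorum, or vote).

Valid — all requirements satisfied.

Notice: 45 days given; 45 required. Satisfied.
Quorum: 10% of 5,330 = 533; 534 present. Satisfied.
Vote: requires two-thirds of the votes cast (534 − 30 abstaining = 504); 2/3 of 504 = 336, so 336 needed; 337 in favor. Satisfied.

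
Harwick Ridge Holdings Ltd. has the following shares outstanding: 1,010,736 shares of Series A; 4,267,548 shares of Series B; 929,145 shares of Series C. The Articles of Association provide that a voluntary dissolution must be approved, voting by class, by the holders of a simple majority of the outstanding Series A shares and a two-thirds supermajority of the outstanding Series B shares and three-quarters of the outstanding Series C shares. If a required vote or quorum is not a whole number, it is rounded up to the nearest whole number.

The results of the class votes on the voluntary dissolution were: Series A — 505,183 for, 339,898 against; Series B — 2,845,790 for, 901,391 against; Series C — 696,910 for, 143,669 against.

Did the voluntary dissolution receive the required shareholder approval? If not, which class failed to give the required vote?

Series A: a majority of 1010736 is 505369; 505,369 required, 505,183 in favor — not approved.
Series B: 2/3 of 4267548 = 2845032; 2,845,032 required, 2,845,790 in favor — approved.
Series C: 3/4 of 929145 = 696858.75, rounded up to 696859; 696,859 required, 696,910 in favor — approved.

Not approved — the Series A shares did not give the required vote.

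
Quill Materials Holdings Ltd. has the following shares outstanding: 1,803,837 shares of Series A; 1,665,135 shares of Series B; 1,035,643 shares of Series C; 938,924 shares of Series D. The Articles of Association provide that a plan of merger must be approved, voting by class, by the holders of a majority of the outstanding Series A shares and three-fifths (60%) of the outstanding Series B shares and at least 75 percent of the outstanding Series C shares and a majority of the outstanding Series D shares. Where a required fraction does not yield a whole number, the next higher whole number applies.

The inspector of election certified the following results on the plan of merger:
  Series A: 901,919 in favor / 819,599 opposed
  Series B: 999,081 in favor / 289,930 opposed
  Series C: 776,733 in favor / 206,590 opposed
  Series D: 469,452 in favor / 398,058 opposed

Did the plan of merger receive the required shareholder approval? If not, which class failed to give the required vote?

Not approved — the Series D shares did not give the required vote.

Series A: a majority of 1803837 is 901919; 901,919 required, 901,919 in favor — approved.
Series B: 3/5 of 1665135 = 999081; 999,081 required, 999,081 in favor — approved.
Series C: 3/4 of 1035643 = 776732.25, rounded up to 776733; 776,733 required, 776,733 in favor — approved.
Series D: a majority of 938924 is 469463; 469,463 required, 469,452 in favor — not approved.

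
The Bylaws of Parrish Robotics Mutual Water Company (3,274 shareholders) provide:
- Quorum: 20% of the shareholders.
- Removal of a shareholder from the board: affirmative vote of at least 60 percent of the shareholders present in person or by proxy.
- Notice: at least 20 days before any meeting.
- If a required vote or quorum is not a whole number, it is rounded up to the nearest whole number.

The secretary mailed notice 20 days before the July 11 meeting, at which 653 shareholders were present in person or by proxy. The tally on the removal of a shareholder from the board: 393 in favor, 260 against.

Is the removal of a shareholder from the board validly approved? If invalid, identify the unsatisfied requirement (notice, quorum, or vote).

Notice: 20 days given; 20 required. Satisfied.
Quorum: 20% of 3,274 = 654.80, rounded up to 655; 653 present. Not satisfied.
Vote: requires three-fifths of those present (653); 3/5 of 653 = 391.80, rounded up to 392, so 392 needed; 393 in favor. Satisfied.

Invalid — quorum requirement not satisfied.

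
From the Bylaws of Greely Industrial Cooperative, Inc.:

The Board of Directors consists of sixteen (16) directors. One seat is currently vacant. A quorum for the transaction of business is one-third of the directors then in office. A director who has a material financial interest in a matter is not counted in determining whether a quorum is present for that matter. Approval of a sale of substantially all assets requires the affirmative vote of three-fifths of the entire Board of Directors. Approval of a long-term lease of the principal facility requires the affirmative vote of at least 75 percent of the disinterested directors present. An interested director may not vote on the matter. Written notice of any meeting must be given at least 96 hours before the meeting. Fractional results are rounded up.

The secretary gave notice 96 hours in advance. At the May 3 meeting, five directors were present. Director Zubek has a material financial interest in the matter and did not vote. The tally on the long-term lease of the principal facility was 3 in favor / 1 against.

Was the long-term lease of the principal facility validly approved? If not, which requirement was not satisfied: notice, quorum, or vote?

Notice: 96 hours given; 96 required (96 ≥ 96). Satisfied.
Quorum: 5 present, but the 1 interested director does not count, leaving 4. Quorum is 5. Not satisfied.
Vote: the long-term lease of the principal facility requires three-fourths of the disinterested directors present (5 − 1 = 4). 3/4 of 4 = 3, so 3 affirmative votes are needed; 3 voted in favor. Satisfied. (Moot — without a quorum no business can be validly transacted.)

Invalid — quorum requirement not satisfied.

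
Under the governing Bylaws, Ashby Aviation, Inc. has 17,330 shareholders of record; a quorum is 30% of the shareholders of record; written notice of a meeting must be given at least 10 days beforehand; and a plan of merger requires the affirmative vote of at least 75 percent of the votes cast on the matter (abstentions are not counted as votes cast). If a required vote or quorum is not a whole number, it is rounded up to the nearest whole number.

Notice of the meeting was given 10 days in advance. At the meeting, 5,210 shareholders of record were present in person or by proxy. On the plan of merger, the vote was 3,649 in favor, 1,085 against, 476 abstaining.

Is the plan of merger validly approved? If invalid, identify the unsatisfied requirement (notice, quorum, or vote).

Valid — all requirements satisfied.

Notice: 10 days given; 10 required. Satisfied.
Quorum: 30% of 17,330 = 5,199; 5,210 present. Satisfied.
Vote: requires three-fourths of the votes cast (5,210 − 476 abstaining = 4,734); 3/4 of 4734 = 3550.50, rounded up to 3551, so 3,551 needed; 3,649 in favor. Satisfied.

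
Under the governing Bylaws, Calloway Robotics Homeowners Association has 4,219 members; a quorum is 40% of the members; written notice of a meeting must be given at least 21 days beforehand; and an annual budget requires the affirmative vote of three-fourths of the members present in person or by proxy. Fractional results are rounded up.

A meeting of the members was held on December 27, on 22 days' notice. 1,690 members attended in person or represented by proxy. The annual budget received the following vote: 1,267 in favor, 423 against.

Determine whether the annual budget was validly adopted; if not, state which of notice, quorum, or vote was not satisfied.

Invalid — vote requirement not satisfied.

Notice: 22 days given; 21 required. Satisfied.
Quorum: 40% of 4,219 = 1,687.60, rounded up to 1,688; 1,690 present. Satisfied.
Vote: requires three-fourths of those present (1,690); 3/4 of 1690 = 1267.50, rounded up to 1268, so 1,268 needed; 1,267 in favor. Not satisfied.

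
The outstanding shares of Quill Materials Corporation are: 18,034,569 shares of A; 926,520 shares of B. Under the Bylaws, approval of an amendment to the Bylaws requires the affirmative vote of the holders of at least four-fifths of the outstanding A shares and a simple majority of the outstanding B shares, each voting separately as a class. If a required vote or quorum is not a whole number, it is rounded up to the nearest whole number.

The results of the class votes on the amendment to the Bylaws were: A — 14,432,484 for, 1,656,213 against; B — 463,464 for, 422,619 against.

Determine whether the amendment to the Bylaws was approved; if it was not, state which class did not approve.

Approved — every class gave the required vote.

A: 4/5 of 18034569 = 14427655.20, rounded up to 14427656; 14,427,656 required, 14,432,484 in favor — approved.
B: a majority of 926520 is 463261; 463,261 required, 463,464 in favor — approved.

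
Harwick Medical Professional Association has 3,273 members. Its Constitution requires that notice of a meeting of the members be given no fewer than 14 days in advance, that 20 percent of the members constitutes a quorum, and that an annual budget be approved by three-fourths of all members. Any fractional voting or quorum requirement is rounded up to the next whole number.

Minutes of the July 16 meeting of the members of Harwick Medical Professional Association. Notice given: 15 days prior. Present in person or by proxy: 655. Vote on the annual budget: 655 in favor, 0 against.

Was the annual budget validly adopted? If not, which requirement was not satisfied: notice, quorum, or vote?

Invalid — vote requirement not satisfied.

Notice: 15 days given; 14 required. Satisfied.
Quorum: 20% of 3,273 = 654.60, rounded up to 655; 655 present. Satisfied.
Vote: requires three-fourths of all members (3,273); 3/4 of 3273 = 2454.75, rounded up to 2455, so 2,455 needed; 655 in favor. Not satisfied.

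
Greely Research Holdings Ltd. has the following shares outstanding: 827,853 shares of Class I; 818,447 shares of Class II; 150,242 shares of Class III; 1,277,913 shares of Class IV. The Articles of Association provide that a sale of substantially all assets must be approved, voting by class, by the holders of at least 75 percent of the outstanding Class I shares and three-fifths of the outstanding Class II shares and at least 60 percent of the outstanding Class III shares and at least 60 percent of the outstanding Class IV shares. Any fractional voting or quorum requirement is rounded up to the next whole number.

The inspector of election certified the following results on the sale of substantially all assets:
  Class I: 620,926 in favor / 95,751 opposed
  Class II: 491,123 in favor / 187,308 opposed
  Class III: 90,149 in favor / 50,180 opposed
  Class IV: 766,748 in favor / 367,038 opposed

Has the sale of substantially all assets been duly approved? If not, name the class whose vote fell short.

Approved — every class gave the required vote.

Class I: 3/4 of 827853 = 620889.75, rounded up to 620890; 620,890 required, 620,926 in favor — approved.
Class II: 3/5 of 818447 = 491068.20, rounded up to 491069; 491,069 required, 491,123 in favor — approved.
Class III: 3/5 of 150242 = 90145.20, rounded up to 90146; 90,146 required, 90,149 in favor — approved.
Class IV: 3/5 of 1277913 = 766747.80, rounded up to 766748; 766,748 required, 766,748 in favor — approved.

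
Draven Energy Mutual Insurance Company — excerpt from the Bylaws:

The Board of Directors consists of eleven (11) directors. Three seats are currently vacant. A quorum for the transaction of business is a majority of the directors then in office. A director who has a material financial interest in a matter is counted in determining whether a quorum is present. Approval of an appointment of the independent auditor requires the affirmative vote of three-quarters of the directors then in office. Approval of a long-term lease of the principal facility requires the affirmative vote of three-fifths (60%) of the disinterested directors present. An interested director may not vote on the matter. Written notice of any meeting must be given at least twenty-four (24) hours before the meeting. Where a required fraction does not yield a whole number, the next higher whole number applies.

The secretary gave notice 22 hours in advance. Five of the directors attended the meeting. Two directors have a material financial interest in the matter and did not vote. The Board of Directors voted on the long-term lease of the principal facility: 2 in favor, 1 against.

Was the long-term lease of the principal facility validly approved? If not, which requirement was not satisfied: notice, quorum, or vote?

Invalid — notice requirement not satisfied.

Notice: 22 hours given; 24 required (22 < 24). Not satisfied.
Quorum: 5 present (interested directors count toward quorum); quorum is 5. Satisfied.
Vote: the long-term lease of the principal facility requires three-fifths of the disinterested directors present (5 − 2 = 3). 3/5 of 3 = 1.80, rounded up to 2, so 2 affirmative votes are needed; 2 voted in favor. Satisfied.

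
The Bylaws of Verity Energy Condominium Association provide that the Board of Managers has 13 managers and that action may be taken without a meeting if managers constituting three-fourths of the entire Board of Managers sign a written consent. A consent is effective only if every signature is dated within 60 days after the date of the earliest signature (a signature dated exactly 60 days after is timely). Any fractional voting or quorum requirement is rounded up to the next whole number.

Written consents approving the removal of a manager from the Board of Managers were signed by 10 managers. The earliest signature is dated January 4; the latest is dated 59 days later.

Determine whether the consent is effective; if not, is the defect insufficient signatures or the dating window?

Signatures required: three-fourths of 13 — 3/4 of 13 = 9.75, rounded up to 10, so 10 needed; 10 signed. Sufficient.
Dating window: the latest signature is 59 days after the earliest; the limit is 60 days. Within the window.

Effective — both the signature and dating-window requirements are satisfied.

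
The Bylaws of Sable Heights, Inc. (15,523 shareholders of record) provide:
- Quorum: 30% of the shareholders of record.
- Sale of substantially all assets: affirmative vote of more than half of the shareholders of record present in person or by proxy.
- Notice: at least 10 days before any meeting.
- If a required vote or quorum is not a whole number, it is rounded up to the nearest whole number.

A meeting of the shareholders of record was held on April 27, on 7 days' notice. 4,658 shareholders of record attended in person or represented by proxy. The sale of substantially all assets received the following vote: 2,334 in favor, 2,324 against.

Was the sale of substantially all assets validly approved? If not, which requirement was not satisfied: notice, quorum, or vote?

Invalid — notice requirement not satisfied.

Notice: 7 days given; 10 required. Not satisfied.
Quorum: 30% of 15,523 = 4,656.90, rounded up to 4,657; 4,658 present. Satisfied.
Vote: requires a majority of those present (4,658); a majority of 4658 is 2330, so 2,330 needed; 2,334 in favor. Satisfied.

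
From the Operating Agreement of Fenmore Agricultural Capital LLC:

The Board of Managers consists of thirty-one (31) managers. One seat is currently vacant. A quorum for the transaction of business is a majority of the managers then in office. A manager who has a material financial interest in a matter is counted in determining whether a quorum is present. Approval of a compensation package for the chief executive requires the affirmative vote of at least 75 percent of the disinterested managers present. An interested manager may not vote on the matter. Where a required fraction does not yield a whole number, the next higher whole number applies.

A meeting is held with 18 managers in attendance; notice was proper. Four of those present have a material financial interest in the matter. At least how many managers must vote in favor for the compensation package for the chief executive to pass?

The compensation package for the chief executive requires three-fourths of the disinterested managers present (18 − 4 = 14).
3/4 of 14 = 10.50, rounded up to 11.

11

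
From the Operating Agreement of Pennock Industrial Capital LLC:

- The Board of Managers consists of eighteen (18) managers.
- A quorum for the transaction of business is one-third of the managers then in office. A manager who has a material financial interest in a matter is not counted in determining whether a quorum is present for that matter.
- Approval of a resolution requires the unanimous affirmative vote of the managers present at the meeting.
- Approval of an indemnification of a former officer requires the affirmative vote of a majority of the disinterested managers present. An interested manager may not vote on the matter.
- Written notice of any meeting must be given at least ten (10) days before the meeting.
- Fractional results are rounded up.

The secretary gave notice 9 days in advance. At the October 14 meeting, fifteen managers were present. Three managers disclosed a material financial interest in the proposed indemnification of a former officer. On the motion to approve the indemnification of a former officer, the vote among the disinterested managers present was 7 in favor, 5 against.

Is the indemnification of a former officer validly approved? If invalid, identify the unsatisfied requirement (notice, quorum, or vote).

Notice: 9 days given; 10 required (9 < 10). Not satisfied.
Quorum: 15 present, but the 3 interested managers do not count, leaving 12. Quorum is 6. Satisfied.
Vote: the indemnification of a former officer requires a majority of the disinterested managers present (15 − 3 = 12). A majority of 12 is 7, so 7 affirmative votes are needed; 7 voted in favor. Satisfied.

Invalid — notice requirement not satisfied.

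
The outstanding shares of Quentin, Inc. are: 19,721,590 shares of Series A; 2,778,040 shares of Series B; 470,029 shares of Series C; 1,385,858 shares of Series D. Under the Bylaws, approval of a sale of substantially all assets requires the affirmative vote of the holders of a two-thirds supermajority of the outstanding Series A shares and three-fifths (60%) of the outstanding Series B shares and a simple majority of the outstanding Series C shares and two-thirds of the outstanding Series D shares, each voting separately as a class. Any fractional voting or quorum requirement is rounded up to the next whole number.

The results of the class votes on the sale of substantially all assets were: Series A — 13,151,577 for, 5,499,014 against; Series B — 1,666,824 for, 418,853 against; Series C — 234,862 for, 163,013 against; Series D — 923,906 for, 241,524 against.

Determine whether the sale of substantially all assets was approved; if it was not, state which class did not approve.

Not approved — the Series C shares did not give the required vote.

Series A: 2/3 of 19721590 = 13147726.67, rounded up to 13147727; 13,147,727 required, 13,151,577 in favor — approved.
Series B: 3/5 of 2778040 = 1666824; 1,666,824 required, 1,666,824 in favor — approved.
Series C: a majority of 470029 is 235015; 235,015 required, 234,862 in favor — not approved.
Series D: 2/3 of 1385858 = 923905.33, rounded up to 923906; 923,906 required, 923,906 in favor — approved.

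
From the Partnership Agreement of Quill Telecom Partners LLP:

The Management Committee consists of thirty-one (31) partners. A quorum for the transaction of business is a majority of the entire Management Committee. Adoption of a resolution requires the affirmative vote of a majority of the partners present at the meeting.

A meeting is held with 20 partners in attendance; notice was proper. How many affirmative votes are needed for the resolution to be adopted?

The resolution requires a majority of the partners present (20).
A majority of 20 is 11.

11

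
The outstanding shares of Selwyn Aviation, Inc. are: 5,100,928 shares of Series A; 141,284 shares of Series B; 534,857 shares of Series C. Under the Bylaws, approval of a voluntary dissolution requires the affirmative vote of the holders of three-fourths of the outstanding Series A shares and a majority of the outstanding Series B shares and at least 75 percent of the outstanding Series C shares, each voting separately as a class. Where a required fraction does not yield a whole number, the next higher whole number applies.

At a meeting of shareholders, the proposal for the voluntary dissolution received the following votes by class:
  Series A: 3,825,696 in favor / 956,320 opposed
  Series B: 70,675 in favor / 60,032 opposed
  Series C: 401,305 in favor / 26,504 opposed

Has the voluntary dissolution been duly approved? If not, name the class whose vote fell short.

Series A: 3/4 of 5100928 = 3825696; 3,825,696 required, 3,825,696 in favor — approved.
Series B: a majority of 141284 is 70643; 70,643 required, 70,675 in favor — approved.
Series C: 3/4 of 534857 = 401142.75, rounded up to 401143; 401,143 required, 401,305 in favor — approved.

Approved — every class gave the required vote.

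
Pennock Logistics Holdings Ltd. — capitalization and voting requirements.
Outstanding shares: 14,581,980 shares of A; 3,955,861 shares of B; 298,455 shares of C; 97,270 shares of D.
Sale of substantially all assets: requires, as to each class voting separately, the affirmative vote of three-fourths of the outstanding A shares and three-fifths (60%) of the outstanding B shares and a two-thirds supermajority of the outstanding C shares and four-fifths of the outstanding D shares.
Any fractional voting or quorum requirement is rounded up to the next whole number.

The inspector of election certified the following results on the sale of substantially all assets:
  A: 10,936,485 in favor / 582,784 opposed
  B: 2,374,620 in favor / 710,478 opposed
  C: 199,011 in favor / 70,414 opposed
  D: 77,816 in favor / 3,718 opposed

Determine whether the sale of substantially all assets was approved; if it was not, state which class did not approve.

Approved — every class gave the required vote.

A: 3/4 of 14581980 = 10936485; 10,936,485 required, 10,936,485 in favor — approved.
B: 3/5 of 3955861 = 2373516.60, rounded up to 2373517; 2,373,517 required, 2,374,620 in favor — approved.
C: 2/3 of 298455 = 198970; 198,970 required, 199,011 in favor — approved.
D: 4/5 of 97270 = 77816; 77,816 required, 77,816 in favor — approved.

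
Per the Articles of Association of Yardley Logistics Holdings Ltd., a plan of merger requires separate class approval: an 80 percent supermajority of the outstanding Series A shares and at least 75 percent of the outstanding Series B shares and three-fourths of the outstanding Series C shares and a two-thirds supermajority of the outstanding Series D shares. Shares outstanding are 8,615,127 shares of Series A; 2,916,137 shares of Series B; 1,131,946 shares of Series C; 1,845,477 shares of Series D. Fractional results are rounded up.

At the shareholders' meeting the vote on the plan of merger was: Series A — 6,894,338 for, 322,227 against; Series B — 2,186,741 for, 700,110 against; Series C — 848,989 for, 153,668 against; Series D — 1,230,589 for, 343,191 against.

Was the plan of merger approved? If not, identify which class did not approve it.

Series A: 4/5 of 8615127 = 6892101.60, rounded up to 6892102; 6,892,102 required, 6,894,338 in favor — approved.
Series B: 3/4 of 2916137 = 2187102.75, rounded up to 2187103; 2,187,103 required, 2,186,741 in favor — not approved.
Series C: 3/4 of 1131946 = 848959.50, rounded up to 848960; 848,960 required, 848,989 in favor — approved.
Series D: 2/3 of 1845477 = 1230318; 1,230,318 required, 1,230,589 in favor — approved.

Not approved — the Series B shares did not give the required vote.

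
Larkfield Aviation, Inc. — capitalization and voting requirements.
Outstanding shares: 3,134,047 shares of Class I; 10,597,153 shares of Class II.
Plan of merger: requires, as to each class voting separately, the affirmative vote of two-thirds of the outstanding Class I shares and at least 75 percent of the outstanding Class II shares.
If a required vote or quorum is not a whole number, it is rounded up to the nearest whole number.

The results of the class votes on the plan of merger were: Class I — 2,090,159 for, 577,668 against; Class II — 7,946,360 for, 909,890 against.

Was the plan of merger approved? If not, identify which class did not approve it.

Class I: 2/3 of 3134047 = 2089364.67, rounded up to 2089365; 2,089,365 required, 2,090,159 in favor — approved.
Class II: 3/4 of 10597153 = 7947864.75, rounded up to 7947865; 7,947,865 required, 7,946,360 in favor — not approved.

Not approved — the Class II shares did not give the required vote.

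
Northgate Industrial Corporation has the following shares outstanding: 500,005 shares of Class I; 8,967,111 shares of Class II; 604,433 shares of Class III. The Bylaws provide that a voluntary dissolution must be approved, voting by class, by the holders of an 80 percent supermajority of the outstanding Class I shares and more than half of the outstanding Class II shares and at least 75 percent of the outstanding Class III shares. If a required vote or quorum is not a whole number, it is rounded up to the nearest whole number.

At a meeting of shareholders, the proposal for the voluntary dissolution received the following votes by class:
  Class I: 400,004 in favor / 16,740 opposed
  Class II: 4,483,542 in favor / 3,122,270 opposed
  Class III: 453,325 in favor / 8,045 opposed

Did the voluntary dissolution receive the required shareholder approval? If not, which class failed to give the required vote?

Class I: 4/5 of 500005 = 400004; 400,004 required, 400,004 in favor — approved.
Class II: a majority of 8967111 is 4483556; 4,483,556 required, 4,483,542 in favor — not approved.
Class III: 3/4 of 604433 = 453324.75, rounded up to 453325; 453,325 required, 453,325 in favor — approved.

Not approved — the Class II shares did not give the required vote.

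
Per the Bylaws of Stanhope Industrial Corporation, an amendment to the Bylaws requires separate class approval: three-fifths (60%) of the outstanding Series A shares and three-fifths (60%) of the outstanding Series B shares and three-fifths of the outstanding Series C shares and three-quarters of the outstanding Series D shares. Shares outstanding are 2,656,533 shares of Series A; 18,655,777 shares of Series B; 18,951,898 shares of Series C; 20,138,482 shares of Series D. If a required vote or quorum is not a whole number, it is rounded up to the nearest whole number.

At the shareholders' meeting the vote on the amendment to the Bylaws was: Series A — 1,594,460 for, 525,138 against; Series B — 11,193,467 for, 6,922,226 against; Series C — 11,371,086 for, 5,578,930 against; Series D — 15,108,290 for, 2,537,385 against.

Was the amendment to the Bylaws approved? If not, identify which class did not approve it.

Series A: 3/5 of 2656533 = 1593919.80, rounded up to 1593920; 1,593,920 required, 1,594,460 in favor — approved.
Series B: 3/5 of 18655777 = 11193466.20, rounded up to 11193467; 11,193,467 required, 11,193,467 in favor — approved.
Series C: 3/5 of 18951898 = 11371138.80, rounded up to 11371139; 11,371,139 required, 11,371,086 in favor — not approved.
Series D: 3/4 of 20138482 = 15103861.50, rounded up to 15103862; 15,103,862 required, 15,108,290 in favor — approved.

Not approved — the Series C shares did not give the required vote.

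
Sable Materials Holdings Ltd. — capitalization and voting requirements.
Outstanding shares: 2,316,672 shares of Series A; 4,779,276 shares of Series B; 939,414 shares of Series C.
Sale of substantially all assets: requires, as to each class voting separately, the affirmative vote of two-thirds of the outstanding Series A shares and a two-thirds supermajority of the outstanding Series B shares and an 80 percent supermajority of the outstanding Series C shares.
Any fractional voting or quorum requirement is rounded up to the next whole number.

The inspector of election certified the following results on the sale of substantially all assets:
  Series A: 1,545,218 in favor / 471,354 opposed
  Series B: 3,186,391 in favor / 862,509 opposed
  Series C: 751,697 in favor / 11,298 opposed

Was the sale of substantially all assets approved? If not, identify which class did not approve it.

Series A: 2/3 of 2316672 = 1544448; 1,544,448 required, 1,545,218 in favor — approved.
Series B: 2/3 of 4779276 = 3186184; 3,186,184 required, 3,186,391 in favor — approved.
Series C: 4/5 of 939414 = 751531.20, rounded up to 751532; 751,532 required, 751,697 in favor — approved.

Approved — every class gave the required vote.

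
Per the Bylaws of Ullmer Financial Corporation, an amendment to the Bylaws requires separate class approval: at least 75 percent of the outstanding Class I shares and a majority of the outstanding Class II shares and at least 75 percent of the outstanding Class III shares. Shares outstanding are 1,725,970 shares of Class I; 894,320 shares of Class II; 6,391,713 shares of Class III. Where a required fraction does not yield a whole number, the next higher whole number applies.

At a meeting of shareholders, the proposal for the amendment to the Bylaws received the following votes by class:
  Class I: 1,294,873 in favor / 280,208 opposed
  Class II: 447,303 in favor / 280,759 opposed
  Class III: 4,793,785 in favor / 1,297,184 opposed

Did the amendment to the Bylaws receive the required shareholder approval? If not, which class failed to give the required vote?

Class I: 3/4 of 1725970 = 1294477.50, rounded up to 1294478; 1,294,478 required, 1,294,873 in favor — approved.
Class II: a majority of 894320 is 447161; 447,161 required, 447,303 in favor — approved.
Class III: 3/4 of 6391713 = 4793784.75, rounded up to 4793785; 4,793,785 required, 4,793,785 in favor — approved.

Approved — every class gave the required vote.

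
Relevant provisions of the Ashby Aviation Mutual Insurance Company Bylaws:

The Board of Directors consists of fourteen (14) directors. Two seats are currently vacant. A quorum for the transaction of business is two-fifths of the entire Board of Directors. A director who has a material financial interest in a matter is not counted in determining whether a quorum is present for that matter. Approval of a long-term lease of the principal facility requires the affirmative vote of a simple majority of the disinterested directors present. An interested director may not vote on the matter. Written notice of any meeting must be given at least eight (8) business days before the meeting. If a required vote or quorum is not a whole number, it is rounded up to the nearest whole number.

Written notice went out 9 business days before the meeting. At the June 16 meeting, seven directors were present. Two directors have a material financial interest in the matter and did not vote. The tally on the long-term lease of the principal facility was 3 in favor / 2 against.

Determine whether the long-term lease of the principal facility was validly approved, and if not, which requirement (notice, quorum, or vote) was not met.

Invalid — quorum requirement not satisfied.

Notice: 9 business days given; 8 required (9 ≥ 8). Satisfied.
Quorum: 7 present, but the 2 interested directors do not count, leaving 5. Quorum is 6. Not satisfied.
Vote: the long-term lease of the principal facility requires a majority of the disinterested directors present (7 − 2 = 5). A majority of 5 is 3, so 3 affirmative votes are needed; 3 voted in favor. Satisfied. (Moot — without a quorum no business can be validly transacted.)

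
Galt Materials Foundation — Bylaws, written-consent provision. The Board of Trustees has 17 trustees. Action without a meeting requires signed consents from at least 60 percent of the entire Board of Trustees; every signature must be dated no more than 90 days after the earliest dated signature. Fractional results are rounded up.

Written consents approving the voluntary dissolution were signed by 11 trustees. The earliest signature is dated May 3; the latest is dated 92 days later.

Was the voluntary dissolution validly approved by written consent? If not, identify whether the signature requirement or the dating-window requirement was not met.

Not effective — dating-window requirement not satisfied.

Signatures required: at least 60 percent of 17 — 3/5 of 17 = 10.20, rounded up to 11, so 11 needed; 11 signed. Sufficient.
Dating window: the latest signature is 92 days after the earliest; the limit is 90 days. Outside the window.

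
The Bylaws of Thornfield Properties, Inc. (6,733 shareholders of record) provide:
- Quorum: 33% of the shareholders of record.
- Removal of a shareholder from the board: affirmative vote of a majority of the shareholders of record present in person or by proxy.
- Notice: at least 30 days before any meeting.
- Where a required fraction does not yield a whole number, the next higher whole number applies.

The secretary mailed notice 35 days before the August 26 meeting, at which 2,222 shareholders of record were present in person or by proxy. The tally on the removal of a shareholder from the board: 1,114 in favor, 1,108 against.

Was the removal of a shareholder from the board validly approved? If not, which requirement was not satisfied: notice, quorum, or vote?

Valid — all requirements satisfied.

Notice: 35 days given; 30 required. Satisfied.
Quorum: 33% of 6,733 = 2,221.89, rounded up to 2,222; 2,222 present. Satisfied.
Vote: requires a majority of those present (2,222); a majority of 2222 is 1112, so 1,112 needed; 1,114 in favor. Satisfied.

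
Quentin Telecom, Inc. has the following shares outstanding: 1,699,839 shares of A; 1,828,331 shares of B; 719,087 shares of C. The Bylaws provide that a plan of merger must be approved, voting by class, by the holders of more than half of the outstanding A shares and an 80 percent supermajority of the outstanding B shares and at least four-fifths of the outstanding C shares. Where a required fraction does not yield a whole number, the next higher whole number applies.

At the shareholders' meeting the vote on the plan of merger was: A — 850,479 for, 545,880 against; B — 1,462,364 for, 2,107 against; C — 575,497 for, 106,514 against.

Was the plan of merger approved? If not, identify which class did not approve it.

Not approved — the B shares did not give the required vote.

A: a majority of 1699839 is 849920; 849,920 required, 850,479 in favor — approved.
B: 4/5 of 1828331 = 1462664.80, rounded up to 1462665; 1,462,665 required, 1,462,364 in favor — not approved.
C: 4/5 of 719087 = 575269.60, rounded up to 575270; 575,270 required, 575,497 in favor — approved.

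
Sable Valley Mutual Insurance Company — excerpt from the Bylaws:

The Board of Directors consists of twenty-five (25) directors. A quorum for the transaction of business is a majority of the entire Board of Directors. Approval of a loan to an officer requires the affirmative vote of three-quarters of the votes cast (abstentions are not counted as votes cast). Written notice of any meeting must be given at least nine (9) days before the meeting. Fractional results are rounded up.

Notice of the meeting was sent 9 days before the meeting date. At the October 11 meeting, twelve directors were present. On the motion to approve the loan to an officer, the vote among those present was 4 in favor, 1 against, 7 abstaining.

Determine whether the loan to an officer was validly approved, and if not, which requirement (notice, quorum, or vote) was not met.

Notice: 9 days given; 9 required (9 ≥ 9). Satisfied.
Quorum: 12 present; quorum is 13. Not satisfied.
Vote: the loan to an officer requires three-fourths of the votes cast (12 present − 7 abstaining = 5). 3/4 of 5 = 3.75, rounded up to 4, so 4 affirmative votes are needed; 4 voted in favor. Satisfied. (Moot — without a quorum no business can be validly transacted.)

Invalid — quorum requirement not satisfied.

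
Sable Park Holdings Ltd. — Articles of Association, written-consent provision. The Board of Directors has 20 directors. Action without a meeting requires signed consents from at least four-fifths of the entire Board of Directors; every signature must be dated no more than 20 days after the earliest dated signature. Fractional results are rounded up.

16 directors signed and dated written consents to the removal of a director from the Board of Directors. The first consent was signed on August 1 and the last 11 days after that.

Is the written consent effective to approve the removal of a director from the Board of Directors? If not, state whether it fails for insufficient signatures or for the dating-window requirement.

Signatures required: at least four-fifths of 20 — 4/5 of 20 = 16, so 16 needed; 16 signed. Sufficient.
Dating window: the latest signature is 11 days after the earliest; the limit is 20 days. Within the window.

Effective — both the signature and dating-window requirements are satisfied.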